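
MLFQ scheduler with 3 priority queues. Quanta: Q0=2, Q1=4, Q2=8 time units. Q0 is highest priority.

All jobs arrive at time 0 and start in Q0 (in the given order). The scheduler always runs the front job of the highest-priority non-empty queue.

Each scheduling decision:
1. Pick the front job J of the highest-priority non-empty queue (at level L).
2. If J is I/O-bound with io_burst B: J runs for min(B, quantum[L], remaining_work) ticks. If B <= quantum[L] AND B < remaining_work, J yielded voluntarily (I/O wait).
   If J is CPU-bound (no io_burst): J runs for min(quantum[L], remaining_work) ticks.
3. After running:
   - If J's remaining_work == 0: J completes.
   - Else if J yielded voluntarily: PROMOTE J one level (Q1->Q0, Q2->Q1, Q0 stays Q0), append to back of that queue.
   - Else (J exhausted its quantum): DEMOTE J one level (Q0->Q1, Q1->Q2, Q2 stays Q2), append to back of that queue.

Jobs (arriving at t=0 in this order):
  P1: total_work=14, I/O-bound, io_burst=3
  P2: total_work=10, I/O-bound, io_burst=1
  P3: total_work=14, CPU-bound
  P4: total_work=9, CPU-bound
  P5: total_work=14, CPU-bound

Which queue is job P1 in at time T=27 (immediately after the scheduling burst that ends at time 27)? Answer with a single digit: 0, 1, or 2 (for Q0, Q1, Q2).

Answer: 1

Derivation:
t=0-2: P1@Q0 runs 2, rem=12, quantum used, demote→Q1. Q0=[P2,P3,P4,P5] Q1=[P1] Q2=[]
t=2-3: P2@Q0 runs 1, rem=9, I/O yield, promote→Q0. Q0=[P3,P4,P5,P2] Q1=[P1] Q2=[]
t=3-5: P3@Q0 runs 2, rem=12, quantum used, demote→Q1. Q0=[P4,P5,P2] Q1=[P1,P3] Q2=[]
t=5-7: P4@Q0 runs 2, rem=7, quantum used, demote→Q1. Q0=[P5,P2] Q1=[P1,P3,P4] Q2=[]
t=7-9: P5@Q0 runs 2, rem=12, quantum used, demote→Q1. Q0=[P2] Q1=[P1,P3,P4,P5] Q2=[]
t=9-10: P2@Q0 runs 1, rem=8, I/O yield, promote→Q0. Q0=[P2] Q1=[P1,P3,P4,P5] Q2=[]
t=10-11: P2@Q0 runs 1, rem=7, I/O yield, promote→Q0. Q0=[P2] Q1=[P1,P3,P4,P5] Q2=[]
t=11-12: P2@Q0 runs 1, rem=6, I/O yield, promote→Q0. Q0=[P2] Q1=[P1,P3,P4,P5] Q2=[]
t=12-13: P2@Q0 runs 1, rem=5, I/O yield, promote→Q0. Q0=[P2] Q1=[P1,P3,P4,P5] Q2=[]
t=13-14: P2@Q0 runs 1, rem=4, I/O yield, promote→Q0. Q0=[P2] Q1=[P1,P3,P4,P5] Q2=[]
t=14-15: P2@Q0 runs 1, rem=3, I/O yield, promote→Q0. Q0=[P2] Q1=[P1,P3,P4,P5] Q2=[]
t=15-16: P2@Q0 runs 1, rem=2, I/O yield, promote→Q0. Q0=[P2] Q1=[P1,P3,P4,P5] Q2=[]
t=16-17: P2@Q0 runs 1, rem=1, I/O yield, promote→Q0. Q0=[P2] Q1=[P1,P3,P4,P5] Q2=[]
t=17-18: P2@Q0 runs 1, rem=0, completes. Q0=[] Q1=[P1,P3,P4,P5] Q2=[]
t=18-21: P1@Q1 runs 3, rem=9, I/O yield, promote→Q0. Q0=[P1] Q1=[P3,P4,P5] Q2=[]
t=21-23: P1@Q0 runs 2, rem=7, quantum used, demote→Q1. Q0=[] Q1=[P3,P4,P5,P1] Q2=[]
t=23-27: P3@Q1 runs 4, rem=8, quantum used, demote→Q2. Q0=[] Q1=[P4,P5,P1] Q2=[P3]
t=27-31: P4@Q1 runs 4, rem=3, quantum used, demote→Q2. Q0=[] Q1=[P5,P1] Q2=[P3,P4]
t=31-35: P5@Q1 runs 4, rem=8, quantum used, demote→Q2. Q0=[] Q1=[P1] Q2=[P3,P4,P5]
t=35-38: P1@Q1 runs 3, rem=4, I/O yield, promote→Q0. Q0=[P1] Q1=[] Q2=[P3,P4,P5]
t=38-40: P1@Q0 runs 2, rem=2, quantum used, demote→Q1. Q0=[] Q1=[P1] Q2=[P3,P4,P5]
t=40-42: P1@Q1 runs 2, rem=0, completes. Q0=[] Q1=[] Q2=[P3,P4,P5]
t=42-50: P3@Q2 runs 8, rem=0, completes. Q0=[] Q1=[] Q2=[P4,P5]
t=50-53: P4@Q2 runs 3, rem=0, completes. Q0=[] Q1=[] Q2=[P5]
t=53-61: P5@Q2 runs 8, rem=0, completes. Q0=[] Q1=[] Q2=[]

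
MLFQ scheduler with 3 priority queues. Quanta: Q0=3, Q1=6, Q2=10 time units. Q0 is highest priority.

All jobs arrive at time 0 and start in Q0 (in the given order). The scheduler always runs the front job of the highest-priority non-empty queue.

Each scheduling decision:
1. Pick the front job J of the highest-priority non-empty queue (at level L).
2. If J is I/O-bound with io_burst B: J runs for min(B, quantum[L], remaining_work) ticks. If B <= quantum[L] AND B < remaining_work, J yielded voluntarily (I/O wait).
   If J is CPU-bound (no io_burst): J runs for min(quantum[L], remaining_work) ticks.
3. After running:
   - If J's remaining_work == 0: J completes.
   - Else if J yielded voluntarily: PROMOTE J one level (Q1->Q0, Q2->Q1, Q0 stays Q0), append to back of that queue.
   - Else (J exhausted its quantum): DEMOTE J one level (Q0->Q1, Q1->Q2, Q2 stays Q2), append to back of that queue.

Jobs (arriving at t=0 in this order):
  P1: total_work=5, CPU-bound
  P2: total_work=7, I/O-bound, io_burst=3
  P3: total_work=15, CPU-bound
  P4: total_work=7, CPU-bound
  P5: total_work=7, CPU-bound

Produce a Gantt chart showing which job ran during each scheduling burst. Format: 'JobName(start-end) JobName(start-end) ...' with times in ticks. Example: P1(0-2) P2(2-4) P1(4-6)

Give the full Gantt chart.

t=0-3: P1@Q0 runs 3, rem=2, quantum used, demote→Q1. Q0=[P2,P3,P4,P5] Q1=[P1] Q2=[]
t=3-6: P2@Q0 runs 3, rem=4, I/O yield, promote→Q0. Q0=[P3,P4,P5,P2] Q1=[P1] Q2=[]
t=6-9: P3@Q0 runs 3, rem=12, quantum used, demote→Q1. Q0=[P4,P5,P2] Q1=[P1,P3] Q2=[]
t=9-12: P4@Q0 runs 3, rem=4, quantum used, demote→Q1. Q0=[P5,P2] Q1=[P1,P3,P4] Q2=[]
t=12-15: P5@Q0 runs 3, rem=4, quantum used, demote→Q1. Q0=[P2] Q1=[P1,P3,P4,P5] Q2=[]
t=15-18: P2@Q0 runs 3, rem=1, I/O yield, promote→Q0. Q0=[P2] Q1=[P1,P3,P4,P5] Q2=[]
t=18-19: P2@Q0 runs 1, rem=0, completes. Q0=[] Q1=[P1,P3,P4,P5] Q2=[]
t=19-21: P1@Q1 runs 2, rem=0, completes. Q0=[] Q1=[P3,P4,P5] Q2=[]
t=21-27: P3@Q1 runs 6, rem=6, quantum used, demote→Q2. Q0=[] Q1=[P4,P5] Q2=[P3]
t=27-31: P4@Q1 runs 4, rem=0, completes. Q0=[] Q1=[P5] Q2=[P3]
t=31-35: P5@Q1 runs 4, rem=0, completes. Q0=[] Q1=[] Q2=[P3]
t=35-41: P3@Q2 runs 6, rem=0, completes. Q0=[] Q1=[] Q2=[]

Answer: P1(0-3) P2(3-6) P3(6-9) P4(9-12) P5(12-15) P2(15-18) P2(18-19) P1(19-21) P3(21-27) P4(27-31) P5(31-35) P3(35-41)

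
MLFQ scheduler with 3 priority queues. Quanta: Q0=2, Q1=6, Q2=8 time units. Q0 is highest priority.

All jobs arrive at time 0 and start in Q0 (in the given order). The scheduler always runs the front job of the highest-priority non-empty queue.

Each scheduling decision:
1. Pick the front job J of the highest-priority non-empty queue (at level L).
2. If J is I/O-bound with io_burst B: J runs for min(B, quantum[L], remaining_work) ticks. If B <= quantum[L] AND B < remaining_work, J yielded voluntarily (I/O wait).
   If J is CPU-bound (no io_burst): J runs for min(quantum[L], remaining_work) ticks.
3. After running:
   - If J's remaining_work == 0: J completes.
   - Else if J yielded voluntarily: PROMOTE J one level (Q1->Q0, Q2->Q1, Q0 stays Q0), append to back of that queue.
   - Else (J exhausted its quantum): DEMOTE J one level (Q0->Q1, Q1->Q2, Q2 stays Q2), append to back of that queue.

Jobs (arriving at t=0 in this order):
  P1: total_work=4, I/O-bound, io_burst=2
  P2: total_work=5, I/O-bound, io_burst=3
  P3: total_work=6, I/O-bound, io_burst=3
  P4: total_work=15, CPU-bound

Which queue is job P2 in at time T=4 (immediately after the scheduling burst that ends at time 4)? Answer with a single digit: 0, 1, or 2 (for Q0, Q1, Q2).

t=0-2: P1@Q0 runs 2, rem=2, I/O yield, promote→Q0. Q0=[P2,P3,P4,P1] Q1=[] Q2=[]
t=2-4: P2@Q0 runs 2, rem=3, quantum used, demote→Q1. Q0=[P3,P4,P1] Q1=[P2] Q2=[]
t=4-6: P3@Q0 runs 2, rem=4, quantum used, demote→Q1. Q0=[P4,P1] Q1=[P2,P3] Q2=[]
t=6-8: P4@Q0 runs 2, rem=13, quantum used, demote→Q1. Q0=[P1] Q1=[P2,P3,P4] Q2=[]
t=8-10: P1@Q0 runs 2, rem=0, completes. Q0=[] Q1=[P2,P3,P4] Q2=[]
t=10-13: P2@Q1 runs 3, rem=0, completes. Q0=[] Q1=[P3,P4] Q2=[]
t=13-16: P3@Q1 runs 3, rem=1, I/O yield, promote→Q0. Q0=[P3] Q1=[P4] Q2=[]
t=16-17: P3@Q0 runs 1, rem=0, completes. Q0=[] Q1=[P4] Q2=[]
t=17-23: P4@Q1 runs 6, rem=7, quantum used, demote→Q2. Q0=[] Q1=[] Q2=[P4]
t=23-30: P4@Q2 runs 7, rem=0, completes. Q0=[] Q1=[] Q2=[]

Answer: 1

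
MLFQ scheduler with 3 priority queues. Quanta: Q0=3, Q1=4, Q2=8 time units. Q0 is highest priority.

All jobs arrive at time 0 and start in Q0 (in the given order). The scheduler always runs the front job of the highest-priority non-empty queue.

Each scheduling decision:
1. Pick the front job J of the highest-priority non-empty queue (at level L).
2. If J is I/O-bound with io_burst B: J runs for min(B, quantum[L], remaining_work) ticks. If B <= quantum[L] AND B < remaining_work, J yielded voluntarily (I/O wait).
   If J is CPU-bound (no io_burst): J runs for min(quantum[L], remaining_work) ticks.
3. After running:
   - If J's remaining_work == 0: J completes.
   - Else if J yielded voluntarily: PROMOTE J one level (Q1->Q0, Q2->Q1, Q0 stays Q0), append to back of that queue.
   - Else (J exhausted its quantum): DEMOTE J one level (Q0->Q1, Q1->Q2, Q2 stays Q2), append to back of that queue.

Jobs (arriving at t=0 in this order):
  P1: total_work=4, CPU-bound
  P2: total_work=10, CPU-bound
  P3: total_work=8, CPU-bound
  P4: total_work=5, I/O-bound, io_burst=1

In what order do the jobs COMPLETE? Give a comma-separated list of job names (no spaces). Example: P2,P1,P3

Answer: P4,P1,P2,P3

Derivation:
t=0-3: P1@Q0 runs 3, rem=1, quantum used, demote→Q1. Q0=[P2,P3,P4] Q1=[P1] Q2=[]
t=3-6: P2@Q0 runs 3, rem=7, quantum used, demote→Q1. Q0=[P3,P4] Q1=[P1,P2] Q2=[]
t=6-9: P3@Q0 runs 3, rem=5, quantum used, demote→Q1. Q0=[P4] Q1=[P1,P2,P3] Q2=[]
t=9-10: P4@Q0 runs 1, rem=4, I/O yield, promote→Q0. Q0=[P4] Q1=[P1,P2,P3] Q2=[]
t=10-11: P4@Q0 runs 1, rem=3, I/O yield, promote→Q0. Q0=[P4] Q1=[P1,P2,P3] Q2=[]
t=11-12: P4@Q0 runs 1, rem=2, I/O yield, promote→Q0. Q0=[P4] Q1=[P1,P2,P3] Q2=[]
t=12-13: P4@Q0 runs 1, rem=1, I/O yield, promote→Q0. Q0=[P4] Q1=[P1,P2,P3] Q2=[]
t=13-14: P4@Q0 runs 1, rem=0, completes. Q0=[] Q1=[P1,P2,P3] Q2=[]
t=14-15: P1@Q1 runs 1, rem=0, completes. Q0=[] Q1=[P2,P3] Q2=[]
t=15-19: P2@Q1 runs 4, rem=3, quantum used, demote→Q2. Q0=[] Q1=[P3] Q2=[P2]
t=19-23: P3@Q1 runs 4, rem=1, quantum used, demote→Q2. Q0=[] Q1=[] Q2=[P2,P3]
t=23-26: P2@Q2 runs 3, rem=0, completes. Q0=[] Q1=[] Q2=[P3]
t=26-27: P3@Q2 runs 1, rem=0, completes. Q0=[] Q1=[] Q2=[]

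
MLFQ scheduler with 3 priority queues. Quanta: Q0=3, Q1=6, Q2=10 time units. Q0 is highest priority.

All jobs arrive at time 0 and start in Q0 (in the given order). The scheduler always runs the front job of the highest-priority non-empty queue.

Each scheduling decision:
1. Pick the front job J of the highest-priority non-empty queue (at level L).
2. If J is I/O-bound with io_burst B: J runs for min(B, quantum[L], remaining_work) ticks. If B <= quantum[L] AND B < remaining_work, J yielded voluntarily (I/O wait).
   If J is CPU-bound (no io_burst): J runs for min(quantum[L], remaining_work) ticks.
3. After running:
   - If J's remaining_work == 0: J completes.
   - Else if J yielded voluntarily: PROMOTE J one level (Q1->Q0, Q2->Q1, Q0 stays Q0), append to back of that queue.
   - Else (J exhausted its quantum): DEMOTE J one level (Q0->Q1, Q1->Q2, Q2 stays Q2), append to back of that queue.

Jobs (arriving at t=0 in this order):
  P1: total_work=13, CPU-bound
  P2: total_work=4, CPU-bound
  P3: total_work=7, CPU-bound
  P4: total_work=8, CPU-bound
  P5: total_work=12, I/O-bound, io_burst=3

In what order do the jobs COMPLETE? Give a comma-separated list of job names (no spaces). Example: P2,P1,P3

t=0-3: P1@Q0 runs 3, rem=10, quantum used, demote→Q1. Q0=[P2,P3,P4,P5] Q1=[P1] Q2=[]
t=3-6: P2@Q0 runs 3, rem=1, quantum used, demote→Q1. Q0=[P3,P4,P5] Q1=[P1,P2] Q2=[]
t=6-9: P3@Q0 runs 3, rem=4, quantum used, demote→Q1. Q0=[P4,P5] Q1=[P1,P2,P3] Q2=[]
t=9-12: P4@Q0 runs 3, rem=5, quantum used, demote→Q1. Q0=[P5] Q1=[P1,P2,P3,P4] Q2=[]
t=12-15: P5@Q0 runs 3, rem=9, I/O yield, promote→Q0. Q0=[P5] Q1=[P1,P2,P3,P4] Q2=[]
t=15-18: P5@Q0 runs 3, rem=6, I/O yield, promote→Q0. Q0=[P5] Q1=[P1,P2,P3,P4] Q2=[]
t=18-21: P5@Q0 runs 3, rem=3, I/O yield, promote→Q0. Q0=[P5] Q1=[P1,P2,P3,P4] Q2=[]
t=21-24: P5@Q0 runs 3, rem=0, completes. Q0=[] Q1=[P1,P2,P3,P4] Q2=[]
t=24-30: P1@Q1 runs 6, rem=4, quantum used, demote→Q2. Q0=[] Q1=[P2,P3,P4] Q2=[P1]
t=30-31: P2@Q1 runs 1, rem=0, completes. Q0=[] Q1=[P3,P4] Q2=[P1]
t=31-35: P3@Q1 runs 4, rem=0, completes. Q0=[] Q1=[P4] Q2=[P1]
t=35-40: P4@Q1 runs 5, rem=0, completes. Q0=[] Q1=[] Q2=[P1]
t=40-44: P1@Q2 runs 4, rem=0, completes. Q0=[] Q1=[] Q2=[]

Answer: P5,P2,P3,P4,P1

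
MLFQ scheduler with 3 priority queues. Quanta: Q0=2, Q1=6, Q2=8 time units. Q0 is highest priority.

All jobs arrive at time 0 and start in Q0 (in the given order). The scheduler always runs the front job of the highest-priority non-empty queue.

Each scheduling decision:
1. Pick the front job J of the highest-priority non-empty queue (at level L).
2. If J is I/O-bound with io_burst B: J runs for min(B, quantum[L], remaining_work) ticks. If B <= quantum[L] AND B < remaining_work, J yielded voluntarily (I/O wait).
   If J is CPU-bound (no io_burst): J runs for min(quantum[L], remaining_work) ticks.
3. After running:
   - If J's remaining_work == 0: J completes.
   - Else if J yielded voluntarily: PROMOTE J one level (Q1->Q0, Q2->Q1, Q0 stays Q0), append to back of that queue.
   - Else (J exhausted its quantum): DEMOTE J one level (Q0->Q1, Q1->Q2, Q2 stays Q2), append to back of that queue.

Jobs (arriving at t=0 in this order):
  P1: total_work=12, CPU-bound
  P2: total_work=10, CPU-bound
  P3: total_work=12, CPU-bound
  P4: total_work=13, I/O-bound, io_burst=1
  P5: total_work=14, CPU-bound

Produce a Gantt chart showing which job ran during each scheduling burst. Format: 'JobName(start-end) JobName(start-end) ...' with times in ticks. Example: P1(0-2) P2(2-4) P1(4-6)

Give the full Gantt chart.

t=0-2: P1@Q0 runs 2, rem=10, quantum used, demote→Q1. Q0=[P2,P3,P4,P5] Q1=[P1] Q2=[]
t=2-4: P2@Q0 runs 2, rem=8, quantum used, demote→Q1. Q0=[P3,P4,P5] Q1=[P1,P2] Q2=[]
t=4-6: P3@Q0 runs 2, rem=10, quantum used, demote→Q1. Q0=[P4,P5] Q1=[P1,P2,P3] Q2=[]
t=6-7: P4@Q0 runs 1, rem=12, I/O yield, promote→Q0. Q0=[P5,P4] Q1=[P1,P2,P3] Q2=[]
t=7-9: P5@Q0 runs 2, rem=12, quantum used, demote→Q1. Q0=[P4] Q1=[P1,P2,P3,P5] Q2=[]
t=9-10: P4@Q0 runs 1, rem=11, I/O yield, promote→Q0. Q0=[P4] Q1=[P1,P2,P3,P5] Q2=[]
t=10-11: P4@Q0 runs 1, rem=10, I/O yield, promote→Q0. Q0=[P4] Q1=[P1,P2,P3,P5] Q2=[]
t=11-12: P4@Q0 runs 1, rem=9, I/O yield, promote→Q0. Q0=[P4] Q1=[P1,P2,P3,P5] Q2=[]
t=12-13: P4@Q0 runs 1, rem=8, I/O yield, promote→Q0. Q0=[P4] Q1=[P1,P2,P3,P5] Q2=[]
t=13-14: P4@Q0 runs 1, rem=7, I/O yield, promote→Q0. Q0=[P4] Q1=[P1,P2,P3,P5] Q2=[]
t=14-15: P4@Q0 runs 1, rem=6, I/O yield, promote→Q0. Q0=[P4] Q1=[P1,P2,P3,P5] Q2=[]
t=15-16: P4@Q0 runs 1, rem=5, I/O yield, promote→Q0. Q0=[P4] Q1=[P1,P2,P3,P5] Q2=[]
t=16-17: P4@Q0 runs 1, rem=4, I/O yield, promote→Q0. Q0=[P4] Q1=[P1,P2,P3,P5] Q2=[]
t=17-18: P4@Q0 runs 1, rem=3, I/O yield, promote→Q0. Q0=[P4] Q1=[P1,P2,P3,P5] Q2=[]
t=18-19: P4@Q0 runs 1, rem=2, I/O yield, promote→Q0. Q0=[P4] Q1=[P1,P2,P3,P5] Q2=[]
t=19-20: P4@Q0 runs 1, rem=1, I/O yield, promote→Q0. Q0=[P4] Q1=[P1,P2,P3,P5] Q2=[]
t=20-21: P4@Q0 runs 1, rem=0, completes. Q0=[] Q1=[P1,P2,P3,P5] Q2=[]
t=21-27: P1@Q1 runs 6, rem=4, quantum used, demote→Q2. Q0=[] Q1=[P2,P3,P5] Q2=[P1]
t=27-33: P2@Q1 runs 6, rem=2, quantum used, demote→Q2. Q0=[] Q1=[P3,P5] Q2=[P1,P2]
t=33-39: P3@Q1 runs 6, rem=4, quantum used, demote→Q2. Q0=[] Q1=[P5] Q2=[P1,P2,P3]
t=39-45: P5@Q1 runs 6, rem=6, quantum used, demote→Q2. Q0=[] Q1=[] Q2=[P1,P2,P3,P5]
t=45-49: P1@Q2 runs 4, rem=0, completes. Q0=[] Q1=[] Q2=[P2,P3,P5]
t=49-51: P2@Q2 runs 2, rem=0, completes. Q0=[] Q1=[] Q2=[P3,P5]
t=51-55: P3@Q2 runs 4, rem=0, completes. Q0=[] Q1=[] Q2=[P5]
t=55-61: P5@Q2 runs 6, rem=0, completes. Q0=[] Q1=[] Q2=[]

Answer: P1(0-2) P2(2-4) P3(4-6) P4(6-7) P5(7-9) P4(9-10) P4(10-11) P4(11-12) P4(12-13) P4(13-14) P4(14-15) P4(15-16) P4(16-17) P4(17-18) P4(18-19) P4(19-20) P4(20-21) P1(21-27) P2(27-33) P3(33-39) P5(39-45) P1(45-49) P2(49-51) P3(51-55) P5(55-61)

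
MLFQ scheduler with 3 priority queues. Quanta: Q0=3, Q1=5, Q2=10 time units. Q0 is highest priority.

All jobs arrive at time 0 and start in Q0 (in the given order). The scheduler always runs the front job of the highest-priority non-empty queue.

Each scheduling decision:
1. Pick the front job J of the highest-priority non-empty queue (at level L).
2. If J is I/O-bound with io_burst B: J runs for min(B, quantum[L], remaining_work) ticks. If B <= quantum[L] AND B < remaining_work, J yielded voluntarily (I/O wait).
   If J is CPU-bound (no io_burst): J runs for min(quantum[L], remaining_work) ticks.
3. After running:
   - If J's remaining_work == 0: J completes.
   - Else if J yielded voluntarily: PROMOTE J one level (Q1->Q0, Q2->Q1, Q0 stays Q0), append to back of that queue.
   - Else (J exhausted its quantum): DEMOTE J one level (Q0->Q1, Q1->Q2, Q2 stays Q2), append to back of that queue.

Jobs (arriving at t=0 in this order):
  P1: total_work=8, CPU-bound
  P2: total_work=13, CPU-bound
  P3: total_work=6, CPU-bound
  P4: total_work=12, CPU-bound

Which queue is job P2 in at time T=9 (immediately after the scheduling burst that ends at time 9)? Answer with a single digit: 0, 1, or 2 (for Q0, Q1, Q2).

t=0-3: P1@Q0 runs 3, rem=5, quantum used, demote→Q1. Q0=[P2,P3,P4] Q1=[P1] Q2=[]
t=3-6: P2@Q0 runs 3, rem=10, quantum used, demote→Q1. Q0=[P3,P4] Q1=[P1,P2] Q2=[]
t=6-9: P3@Q0 runs 3, rem=3, quantum used, demote→Q1. Q0=[P4] Q1=[P1,P2,P3] Q2=[]
t=9-12: P4@Q0 runs 3, rem=9, quantum used, demote→Q1. Q0=[] Q1=[P1,P2,P3,P4] Q2=[]
t=12-17: P1@Q1 runs 5, rem=0, completes. Q0=[] Q1=[P2,P3,P4] Q2=[]
t=17-22: P2@Q1 runs 5, rem=5, quantum used, demote→Q2. Q0=[] Q1=[P3,P4] Q2=[P2]
t=22-25: P3@Q1 runs 3, rem=0, completes. Q0=[] Q1=[P4] Q2=[P2]
t=25-30: P4@Q1 runs 5, rem=4, quantum used, demote→Q2. Q0=[] Q1=[] Q2=[P2,P4]
t=30-35: P2@Q2 runs 5, rem=0, completes. Q0=[] Q1=[] Q2=[P4]
t=35-39: P4@Q2 runs 4, rem=0, completes. Q0=[] Q1=[] Q2=[]

Answer: 1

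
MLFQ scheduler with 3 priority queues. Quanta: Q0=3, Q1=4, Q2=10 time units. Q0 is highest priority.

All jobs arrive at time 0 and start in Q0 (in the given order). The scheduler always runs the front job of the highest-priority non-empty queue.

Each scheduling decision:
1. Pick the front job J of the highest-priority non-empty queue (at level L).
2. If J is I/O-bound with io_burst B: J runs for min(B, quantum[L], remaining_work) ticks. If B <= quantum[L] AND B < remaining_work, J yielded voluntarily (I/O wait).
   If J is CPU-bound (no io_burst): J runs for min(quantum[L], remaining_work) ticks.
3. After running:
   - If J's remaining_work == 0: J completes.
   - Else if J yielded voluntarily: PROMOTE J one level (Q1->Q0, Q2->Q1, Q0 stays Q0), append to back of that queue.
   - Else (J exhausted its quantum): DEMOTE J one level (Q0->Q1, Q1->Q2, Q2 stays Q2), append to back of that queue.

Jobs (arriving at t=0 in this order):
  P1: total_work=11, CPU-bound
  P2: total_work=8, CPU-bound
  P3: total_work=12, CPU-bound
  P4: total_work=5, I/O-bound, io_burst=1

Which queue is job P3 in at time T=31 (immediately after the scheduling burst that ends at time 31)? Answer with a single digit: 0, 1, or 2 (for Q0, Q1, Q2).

t=0-3: P1@Q0 runs 3, rem=8, quantum used, demote→Q1. Q0=[P2,P3,P4] Q1=[P1] Q2=[]
t=3-6: P2@Q0 runs 3, rem=5, quantum used, demote→Q1. Q0=[P3,P4] Q1=[P1,P2] Q2=[]
t=6-9: P3@Q0 runs 3, rem=9, quantum used, demote→Q1. Q0=[P4] Q1=[P1,P2,P3] Q2=[]
t=9-10: P4@Q0 runs 1, rem=4, I/O yield, promote→Q0. Q0=[P4] Q1=[P1,P2,P3] Q2=[]
t=10-11: P4@Q0 runs 1, rem=3, I/O yield, promote→Q0. Q0=[P4] Q1=[P1,P2,P3] Q2=[]
t=11-12: P4@Q0 runs 1, rem=2, I/O yield, promote→Q0. Q0=[P4] Q1=[P1,P2,P3] Q2=[]
t=12-13: P4@Q0 runs 1, rem=1, I/O yield, promote→Q0. Q0=[P4] Q1=[P1,P2,P3] Q2=[]
t=13-14: P4@Q0 runs 1, rem=0, completes. Q0=[] Q1=[P1,P2,P3] Q2=[]
t=14-18: P1@Q1 runs 4, rem=4, quantum used, demote→Q2. Q0=[] Q1=[P2,P3] Q2=[P1]
t=18-22: P2@Q1 runs 4, rem=1, quantum used, demote→Q2. Q0=[] Q1=[P3] Q2=[P1,P2]
t=22-26: P3@Q1 runs 4, rem=5, quantum used, demote→Q2. Q0=[] Q1=[] Q2=[P1,P2,P3]
t=26-30: P1@Q2 runs 4, rem=0, completes. Q0=[] Q1=[] Q2=[P2,P3]
t=30-31: P2@Q2 runs 1, rem=0, completes. Q0=[] Q1=[] Q2=[P3]
t=31-36: P3@Q2 runs 5, rem=0, completes. Q0=[] Q1=[] Q2=[]

Answer: 2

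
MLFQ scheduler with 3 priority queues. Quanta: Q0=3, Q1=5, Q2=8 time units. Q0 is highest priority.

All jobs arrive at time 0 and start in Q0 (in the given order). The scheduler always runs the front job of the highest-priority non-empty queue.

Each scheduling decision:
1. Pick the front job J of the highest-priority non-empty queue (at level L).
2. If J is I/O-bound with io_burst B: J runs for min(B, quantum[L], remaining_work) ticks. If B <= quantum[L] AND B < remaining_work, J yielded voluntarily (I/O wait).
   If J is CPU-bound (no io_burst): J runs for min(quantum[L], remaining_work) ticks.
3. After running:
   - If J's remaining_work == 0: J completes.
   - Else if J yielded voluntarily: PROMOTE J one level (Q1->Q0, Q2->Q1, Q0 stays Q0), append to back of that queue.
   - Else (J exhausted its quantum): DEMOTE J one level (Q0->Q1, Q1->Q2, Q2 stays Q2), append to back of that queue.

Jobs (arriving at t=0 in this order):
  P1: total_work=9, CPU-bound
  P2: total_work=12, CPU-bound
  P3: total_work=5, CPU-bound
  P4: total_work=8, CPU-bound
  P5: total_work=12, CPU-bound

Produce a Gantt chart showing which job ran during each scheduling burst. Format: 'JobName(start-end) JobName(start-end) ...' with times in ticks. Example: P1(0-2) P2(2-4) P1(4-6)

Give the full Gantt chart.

t=0-3: P1@Q0 runs 3, rem=6, quantum used, demote→Q1. Q0=[P2,P3,P4,P5] Q1=[P1] Q2=[]
t=3-6: P2@Q0 runs 3, rem=9, quantum used, demote→Q1. Q0=[P3,P4,P5] Q1=[P1,P2] Q2=[]
t=6-9: P3@Q0 runs 3, rem=2, quantum used, demote→Q1. Q0=[P4,P5] Q1=[P1,P2,P3] Q2=[]
t=9-12: P4@Q0 runs 3, rem=5, quantum used, demote→Q1. Q0=[P5] Q1=[P1,P2,P3,P4] Q2=[]
t=12-15: P5@Q0 runs 3, rem=9, quantum used, demote→Q1. Q0=[] Q1=[P1,P2,P3,P4,P5] Q2=[]
t=15-20: P1@Q1 runs 5, rem=1, quantum used, demote→Q2. Q0=[] Q1=[P2,P3,P4,P5] Q2=[P1]
t=20-25: P2@Q1 runs 5, rem=4, quantum used, demote→Q2. Q0=[] Q1=[P3,P4,P5] Q2=[P1,P2]
t=25-27: P3@Q1 runs 2, rem=0, completes. Q0=[] Q1=[P4,P5] Q2=[P1,P2]
t=27-32: P4@Q1 runs 5, rem=0, completes. Q0=[] Q1=[P5] Q2=[P1,P2]
t=32-37: P5@Q1 runs 5, rem=4, quantum used, demote→Q2. Q0=[] Q1=[] Q2=[P1,P2,P5]
t=37-38: P1@Q2 runs 1, rem=0, completes. Q0=[] Q1=[] Q2=[P2,P5]
t=38-42: P2@Q2 runs 4, rem=0, completes. Q0=[] Q1=[] Q2=[P5]
t=42-46: P5@Q2 runs 4, rem=0, completes. Q0=[] Q1=[] Q2=[]

Answer: P1(0-3) P2(3-6) P3(6-9) P4(9-12) P5(12-15) P1(15-20) P2(20-25) P3(25-27) P4(27-32) P5(32-37) P1(37-38) P2(38-42) P5(42-46)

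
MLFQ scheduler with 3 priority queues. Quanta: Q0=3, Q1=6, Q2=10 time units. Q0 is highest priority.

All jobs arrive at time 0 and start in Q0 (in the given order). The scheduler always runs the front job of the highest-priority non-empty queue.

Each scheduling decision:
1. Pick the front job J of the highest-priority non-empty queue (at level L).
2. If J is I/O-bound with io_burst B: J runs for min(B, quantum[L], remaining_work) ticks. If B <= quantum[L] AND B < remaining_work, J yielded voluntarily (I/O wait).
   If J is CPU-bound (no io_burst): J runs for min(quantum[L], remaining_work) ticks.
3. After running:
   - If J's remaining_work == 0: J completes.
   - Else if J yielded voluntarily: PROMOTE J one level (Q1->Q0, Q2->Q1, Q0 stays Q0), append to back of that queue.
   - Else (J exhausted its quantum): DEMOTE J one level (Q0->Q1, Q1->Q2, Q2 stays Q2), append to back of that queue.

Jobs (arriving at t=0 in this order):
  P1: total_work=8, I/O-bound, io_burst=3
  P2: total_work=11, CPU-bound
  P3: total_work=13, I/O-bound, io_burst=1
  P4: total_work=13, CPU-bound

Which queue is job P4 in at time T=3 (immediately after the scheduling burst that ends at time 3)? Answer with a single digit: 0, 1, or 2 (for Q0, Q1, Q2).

Answer: 0

Derivation:
t=0-3: P1@Q0 runs 3, rem=5, I/O yield, promote→Q0. Q0=[P2,P3,P4,P1] Q1=[] Q2=[]
t=3-6: P2@Q0 runs 3, rem=8, quantum used, demote→Q1. Q0=[P3,P4,P1] Q1=[P2] Q2=[]
t=6-7: P3@Q0 runs 1, rem=12, I/O yield, promote→Q0. Q0=[P4,P1,P3] Q1=[P2] Q2=[]
t=7-10: P4@Q0 runs 3, rem=10, quantum used, demote→Q1. Q0=[P1,P3] Q1=[P2,P4] Q2=[]
t=10-13: P1@Q0 runs 3, rem=2, I/O yield, promote→Q0. Q0=[P3,P1] Q1=[P2,P4] Q2=[]
t=13-14: P3@Q0 runs 1, rem=11, I/O yield, promote→Q0. Q0=[P1,P3] Q1=[P2,P4] Q2=[]
t=14-16: P1@Q0 runs 2, rem=0, completes. Q0=[P3] Q1=[P2,P4] Q2=[]
t=16-17: P3@Q0 runs 1, rem=10, I/O yield, promote→Q0. Q0=[P3] Q1=[P2,P4] Q2=[]
t=17-18: P3@Q0 runs 1, rem=9, I/O yield, promote→Q0. Q0=[P3] Q1=[P2,P4] Q2=[]
t=18-19: P3@Q0 runs 1, rem=8, I/O yield, promote→Q0. Q0=[P3] Q1=[P2,P4] Q2=[]
t=19-20: P3@Q0 runs 1, rem=7, I/O yield, promote→Q0. Q0=[P3] Q1=[P2,P4] Q2=[]
t=20-21: P3@Q0 runs 1, rem=6, I/O yield, promote→Q0. Q0=[P3] Q1=[P2,P4] Q2=[]
t=21-22: P3@Q0 runs 1, rem=5, I/O yield, promote→Q0. Q0=[P3] Q1=[P2,P4] Q2=[]
t=22-23: P3@Q0 runs 1, rem=4, I/O yield, promote→Q0. Q0=[P3] Q1=[P2,P4] Q2=[]
t=23-24: P3@Q0 runs 1, rem=3, I/O yield, promote→Q0. Q0=[P3] Q1=[P2,P4] Q2=[]
t=24-25: P3@Q0 runs 1, rem=2, I/O yield, promote→Q0. Q0=[P3] Q1=[P2,P4] Q2=[]
t=25-26: P3@Q0 runs 1, rem=1, I/O yield, promote→Q0. Q0=[P3] Q1=[P2,P4] Q2=[]
t=26-27: P3@Q0 runs 1, rem=0, completes. Q0=[] Q1=[P2,P4] Q2=[]
t=27-33: P2@Q1 runs 6, rem=2, quantum used, demote→Q2. Q0=[] Q1=[P4] Q2=[P2]
t=33-39: P4@Q1 runs 6, rem=4, quantum used, demote→Q2. Q0=[] Q1=[] Q2=[P2,P4]
t=39-41: P2@Q2 runs 2, rem=0, completes. Q0=[] Q1=[] Q2=[P4]
t=41-45: P4@Q2 runs 4, rem=0, completes. Q0=[] Q1=[] Q2=[]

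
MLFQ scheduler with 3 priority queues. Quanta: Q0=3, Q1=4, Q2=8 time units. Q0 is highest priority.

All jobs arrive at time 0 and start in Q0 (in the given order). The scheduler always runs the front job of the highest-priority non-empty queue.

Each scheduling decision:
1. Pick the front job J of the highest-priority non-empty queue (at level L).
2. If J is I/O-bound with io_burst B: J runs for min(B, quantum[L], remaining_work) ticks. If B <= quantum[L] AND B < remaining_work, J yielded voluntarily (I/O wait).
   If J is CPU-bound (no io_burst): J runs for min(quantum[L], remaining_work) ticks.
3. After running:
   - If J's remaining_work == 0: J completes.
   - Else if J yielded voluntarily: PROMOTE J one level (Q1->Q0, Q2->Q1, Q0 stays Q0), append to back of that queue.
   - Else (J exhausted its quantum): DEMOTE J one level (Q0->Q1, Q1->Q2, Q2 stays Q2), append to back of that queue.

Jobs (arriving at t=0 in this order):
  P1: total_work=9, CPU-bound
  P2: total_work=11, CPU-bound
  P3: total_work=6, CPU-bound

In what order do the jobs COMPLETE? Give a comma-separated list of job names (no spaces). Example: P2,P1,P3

Answer: P3,P1,P2

Derivation:
t=0-3: P1@Q0 runs 3, rem=6, quantum used, demote→Q1. Q0=[P2,P3] Q1=[P1] Q2=[]
t=3-6: P2@Q0 runs 3, rem=8, quantum used, demote→Q1. Q0=[P3] Q1=[P1,P2] Q2=[]
t=6-9: P3@Q0 runs 3, rem=3, quantum used, demote→Q1. Q0=[] Q1=[P1,P2,P3] Q2=[]
t=9-13: P1@Q1 runs 4, rem=2, quantum used, demote→Q2. Q0=[] Q1=[P2,P3] Q2=[P1]
t=13-17: P2@Q1 runs 4, rem=4, quantum used, demote→Q2. Q0=[] Q1=[P3] Q2=[P1,P2]
t=17-20: P3@Q1 runs 3, rem=0, completes. Q0=[] Q1=[] Q2=[P1,P2]
t=20-22: P1@Q2 runs 2, rem=0, completes. Q0=[] Q1=[] Q2=[P2]
t=22-26: P2@Q2 runs 4, rem=0, completes. Q0=[] Q1=[] Q2=[]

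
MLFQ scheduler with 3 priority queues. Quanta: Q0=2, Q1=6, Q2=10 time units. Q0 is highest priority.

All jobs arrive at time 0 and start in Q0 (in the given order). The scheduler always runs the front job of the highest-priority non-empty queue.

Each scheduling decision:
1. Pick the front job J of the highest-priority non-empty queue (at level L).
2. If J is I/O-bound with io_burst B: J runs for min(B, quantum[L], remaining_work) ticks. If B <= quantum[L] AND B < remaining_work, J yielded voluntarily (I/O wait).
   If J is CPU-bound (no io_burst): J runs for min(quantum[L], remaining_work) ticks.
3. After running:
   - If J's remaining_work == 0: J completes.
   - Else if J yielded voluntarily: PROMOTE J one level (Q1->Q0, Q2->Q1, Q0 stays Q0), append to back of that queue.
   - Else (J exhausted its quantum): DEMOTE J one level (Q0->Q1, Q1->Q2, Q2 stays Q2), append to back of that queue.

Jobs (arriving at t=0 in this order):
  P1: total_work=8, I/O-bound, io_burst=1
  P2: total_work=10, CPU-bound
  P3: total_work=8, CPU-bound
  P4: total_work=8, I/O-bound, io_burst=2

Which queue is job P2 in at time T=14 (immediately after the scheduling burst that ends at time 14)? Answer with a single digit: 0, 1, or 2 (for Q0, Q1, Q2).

Answer: 1

Derivation:
t=0-1: P1@Q0 runs 1, rem=7, I/O yield, promote→Q0. Q0=[P2,P3,P4,P1] Q1=[] Q2=[]
t=1-3: P2@Q0 runs 2, rem=8, quantum used, demote→Q1. Q0=[P3,P4,P1] Q1=[P2] Q2=[]
t=3-5: P3@Q0 runs 2, rem=6, quantum used, demote→Q1. Q0=[P4,P1] Q1=[P2,P3] Q2=[]
t=5-7: P4@Q0 runs 2, rem=6, I/O yield, promote→Q0. Q0=[P1,P4] Q1=[P2,P3] Q2=[]
t=7-8: P1@Q0 runs 1, rem=6, I/O yield, promote→Q0. Q0=[P4,P1] Q1=[P2,P3] Q2=[]
t=8-10: P4@Q0 runs 2, rem=4, I/O yield, promote→Q0. Q0=[P1,P4] Q1=[P2,P3] Q2=[]
t=10-11: P1@Q0 runs 1, rem=5, I/O yield, promote→Q0. Q0=[P4,P1] Q1=[P2,P3] Q2=[]
t=11-13: P4@Q0 runs 2, rem=2, I/O yield, promote→Q0. Q0=[P1,P4] Q1=[P2,P3] Q2=[]
t=13-14: P1@Q0 runs 1, rem=4, I/O yield, promote→Q0. Q0=[P4,P1] Q1=[P2,P3] Q2=[]
t=14-16: P4@Q0 runs 2, rem=0, completes. Q0=[P1] Q1=[P2,P3] Q2=[]
t=16-17: P1@Q0 runs 1, rem=3, I/O yield, promote→Q0. Q0=[P1] Q1=[P2,P3] Q2=[]
t=17-18: P1@Q0 runs 1, rem=2, I/O yield, promote→Q0. Q0=[P1] Q1=[P2,P3] Q2=[]
t=18-19: P1@Q0 runs 1, rem=1, I/O yield, promote→Q0. Q0=[P1] Q1=[P2,P3] Q2=[]
t=19-20: P1@Q0 runs 1, rem=0, completes. Q0=[] Q1=[P2,P3] Q2=[]
t=20-26: P2@Q1 runs 6, rem=2, quantum used, demote→Q2. Q0=[] Q1=[P3] Q2=[P2]
t=26-32: P3@Q1 runs 6, rem=0, completes. Q0=[] Q1=[] Q2=[P2]
t=32-34: P2@Q2 runs 2, rem=0, completes. Q0=[] Q1=[] Q2=[]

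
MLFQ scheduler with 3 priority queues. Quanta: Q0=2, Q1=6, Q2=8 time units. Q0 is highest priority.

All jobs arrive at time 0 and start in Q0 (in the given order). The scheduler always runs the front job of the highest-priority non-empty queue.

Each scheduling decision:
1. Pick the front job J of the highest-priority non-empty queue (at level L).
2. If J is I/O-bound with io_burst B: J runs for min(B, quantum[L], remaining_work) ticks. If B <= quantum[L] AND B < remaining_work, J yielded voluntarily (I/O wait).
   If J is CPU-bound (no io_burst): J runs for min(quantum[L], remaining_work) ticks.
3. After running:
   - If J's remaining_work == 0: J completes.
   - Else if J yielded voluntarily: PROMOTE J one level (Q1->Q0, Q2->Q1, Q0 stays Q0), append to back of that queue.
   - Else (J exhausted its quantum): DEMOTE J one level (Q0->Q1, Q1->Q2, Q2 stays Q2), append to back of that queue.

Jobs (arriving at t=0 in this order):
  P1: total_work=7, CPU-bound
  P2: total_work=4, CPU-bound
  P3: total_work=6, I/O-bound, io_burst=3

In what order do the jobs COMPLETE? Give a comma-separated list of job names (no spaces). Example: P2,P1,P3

Answer: P1,P2,P3

Derivation:
t=0-2: P1@Q0 runs 2, rem=5, quantum used, demote→Q1. Q0=[P2,P3] Q1=[P1] Q2=[]
t=2-4: P2@Q0 runs 2, rem=2, quantum used, demote→Q1. Q0=[P3] Q1=[P1,P2] Q2=[]
t=4-6: P3@Q0 runs 2, rem=4, quantum used, demote→Q1. Q0=[] Q1=[P1,P2,P3] Q2=[]
t=6-11: P1@Q1 runs 5, rem=0, completes. Q0=[] Q1=[P2,P3] Q2=[]
t=11-13: P2@Q1 runs 2, rem=0, completes. Q0=[] Q1=[P3] Q2=[]
t=13-16: P3@Q1 runs 3, rem=1, I/O yield, promote→Q0. Q0=[P3] Q1=[] Q2=[]
t=16-17: P3@Q0 runs 1, rem=0, completes. Q0=[] Q1=[] Q2=[]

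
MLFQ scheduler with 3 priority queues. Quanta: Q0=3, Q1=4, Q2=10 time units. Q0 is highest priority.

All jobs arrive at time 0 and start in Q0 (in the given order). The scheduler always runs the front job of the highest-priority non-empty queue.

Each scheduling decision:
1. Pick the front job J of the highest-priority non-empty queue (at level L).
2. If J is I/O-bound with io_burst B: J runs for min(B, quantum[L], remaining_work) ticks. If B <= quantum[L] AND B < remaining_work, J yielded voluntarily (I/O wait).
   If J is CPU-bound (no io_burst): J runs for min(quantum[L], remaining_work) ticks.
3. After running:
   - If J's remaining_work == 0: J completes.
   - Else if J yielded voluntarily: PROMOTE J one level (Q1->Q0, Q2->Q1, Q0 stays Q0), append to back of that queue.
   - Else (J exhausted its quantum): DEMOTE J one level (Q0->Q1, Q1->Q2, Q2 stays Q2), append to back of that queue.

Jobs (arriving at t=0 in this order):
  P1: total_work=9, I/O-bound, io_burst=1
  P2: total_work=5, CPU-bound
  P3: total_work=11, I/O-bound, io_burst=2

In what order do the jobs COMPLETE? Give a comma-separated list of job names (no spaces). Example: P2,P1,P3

Answer: P3,P1,P2

Derivation:
t=0-1: P1@Q0 runs 1, rem=8, I/O yield, promote→Q0. Q0=[P2,P3,P1] Q1=[] Q2=[]
t=1-4: P2@Q0 runs 3, rem=2, quantum used, demote→Q1. Q0=[P3,P1] Q1=[P2] Q2=[]
t=4-6: P3@Q0 runs 2, rem=9, I/O yield, promote→Q0. Q0=[P1,P3] Q1=[P2] Q2=[]
t=6-7: P1@Q0 runs 1, rem=7, I/O yield, promote→Q0. Q0=[P3,P1] Q1=[P2] Q2=[]
t=7-9: P3@Q0 runs 2, rem=7, I/O yield, promote→Q0. Q0=[P1,P3] Q1=[P2] Q2=[]
t=9-10: P1@Q0 runs 1, rem=6, I/O yield, promote→Q0. Q0=[P3,P1] Q1=[P2] Q2=[]
t=10-12: P3@Q0 runs 2, rem=5, I/O yield, promote→Q0. Q0=[P1,P3] Q1=[P2] Q2=[]
t=12-13: P1@Q0 runs 1, rem=5, I/O yield, promote→Q0. Q0=[P3,P1] Q1=[P2] Q2=[]
t=13-15: P3@Q0 runs 2, rem=3, I/O yield, promote→Q0. Q0=[P1,P3] Q1=[P2] Q2=[]
t=15-16: P1@Q0 runs 1, rem=4, I/O yield, promote→Q0. Q0=[P3,P1] Q1=[P2] Q2=[]
t=16-18: P3@Q0 runs 2, rem=1, I/O yield, promote→Q0. Q0=[P1,P3] Q1=[P2] Q2=[]
t=18-19: P1@Q0 runs 1, rem=3, I/O yield, promote→Q0. Q0=[P3,P1] Q1=[P2] Q2=[]
t=19-20: P3@Q0 runs 1, rem=0, completes. Q0=[P1] Q1=[P2] Q2=[]
t=20-21: P1@Q0 runs 1, rem=2, I/O yield, promote→Q0. Q0=[P1] Q1=[P2] Q2=[]
t=21-22: P1@Q0 runs 1, rem=1, I/O yield, promote→Q0. Q0=[P1] Q1=[P2] Q2=[]
t=22-23: P1@Q0 runs 1, rem=0, completes. Q0=[] Q1=[P2] Q2=[]
t=23-25: P2@Q1 runs 2, rem=0, completes. Q0=[] Q1=[] Q2=[]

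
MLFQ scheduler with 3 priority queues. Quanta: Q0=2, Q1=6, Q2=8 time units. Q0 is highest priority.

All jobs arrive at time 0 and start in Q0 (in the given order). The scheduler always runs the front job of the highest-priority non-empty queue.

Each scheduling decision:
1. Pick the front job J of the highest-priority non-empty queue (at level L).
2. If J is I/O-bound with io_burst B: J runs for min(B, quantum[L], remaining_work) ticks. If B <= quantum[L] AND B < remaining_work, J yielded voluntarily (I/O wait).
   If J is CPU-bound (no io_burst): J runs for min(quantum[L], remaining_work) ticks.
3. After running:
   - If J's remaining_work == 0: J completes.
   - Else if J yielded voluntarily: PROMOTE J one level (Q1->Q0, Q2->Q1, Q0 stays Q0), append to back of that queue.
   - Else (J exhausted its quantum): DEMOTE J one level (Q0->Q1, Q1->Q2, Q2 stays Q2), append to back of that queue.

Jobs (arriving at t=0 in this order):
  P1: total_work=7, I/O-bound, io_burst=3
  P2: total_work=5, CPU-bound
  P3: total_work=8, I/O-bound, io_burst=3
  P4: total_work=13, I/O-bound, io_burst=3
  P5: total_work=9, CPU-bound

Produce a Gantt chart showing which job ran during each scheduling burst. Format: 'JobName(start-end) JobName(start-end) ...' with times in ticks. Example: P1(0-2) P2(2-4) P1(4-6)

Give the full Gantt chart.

Answer: P1(0-2) P2(2-4) P3(4-6) P4(6-8) P5(8-10) P1(10-13) P1(13-15) P2(15-18) P3(18-21) P3(21-23) P4(23-26) P4(26-28) P5(28-34) P3(34-35) P4(35-38) P4(38-40) P4(40-41) P5(41-42)

Derivation:
t=0-2: P1@Q0 runs 2, rem=5, quantum used, demote→Q1. Q0=[P2,P3,P4,P5] Q1=[P1] Q2=[]
t=2-4: P2@Q0 runs 2, rem=3, quantum used, demote→Q1. Q0=[P3,P4,P5] Q1=[P1,P2] Q2=[]
t=4-6: P3@Q0 runs 2, rem=6, quantum used, demote→Q1. Q0=[P4,P5] Q1=[P1,P2,P3] Q2=[]
t=6-8: P4@Q0 runs 2, rem=11, quantum used, demote→Q1. Q0=[P5] Q1=[P1,P2,P3,P4] Q2=[]
t=8-10: P5@Q0 runs 2, rem=7, quantum used, demote→Q1. Q0=[] Q1=[P1,P2,P3,P4,P5] Q2=[]
t=10-13: P1@Q1 runs 3, rem=2, I/O yield, promote→Q0. Q0=[P1] Q1=[P2,P3,P4,P5] Q2=[]
t=13-15: P1@Q0 runs 2, rem=0, completes. Q0=[] Q1=[P2,P3,P4,P5] Q2=[]
t=15-18: P2@Q1 runs 3, rem=0, completes. Q0=[] Q1=[P3,P4,P5] Q2=[]
t=18-21: P3@Q1 runs 3, rem=3, I/O yield, promote→Q0. Q0=[P3] Q1=[P4,P5] Q2=[]
t=21-23: P3@Q0 runs 2, rem=1, quantum used, demote→Q1. Q0=[] Q1=[P4,P5,P3] Q2=[]
t=23-26: P4@Q1 runs 3, rem=8, I/O yield, promote→Q0. Q0=[P4] Q1=[P5,P3] Q2=[]
t=26-28: P4@Q0 runs 2, rem=6, quantum used, demote→Q1. Q0=[] Q1=[P5,P3,P4] Q2=[]
t=28-34: P5@Q1 runs 6, rem=1, quantum used, demote→Q2. Q0=[] Q1=[P3,P4] Q2=[P5]
t=34-35: P3@Q1 runs 1, rem=0, completes. Q0=[] Q1=[P4] Q2=[P5]
t=35-38: P4@Q1 runs 3, rem=3, I/O yield, promote→Q0. Q0=[P4] Q1=[] Q2=[P5]
t=38-40: P4@Q0 runs 2, rem=1, quantum used, demote→Q1. Q0=[] Q1=[P4] Q2=[P5]
t=40-41: P4@Q1 runs 1, rem=0, completes. Q0=[] Q1=[] Q2=[P5]
t=41-42: P5@Q2 runs 1, rem=0, completes. Q0=[] Q1=[] Q2=[]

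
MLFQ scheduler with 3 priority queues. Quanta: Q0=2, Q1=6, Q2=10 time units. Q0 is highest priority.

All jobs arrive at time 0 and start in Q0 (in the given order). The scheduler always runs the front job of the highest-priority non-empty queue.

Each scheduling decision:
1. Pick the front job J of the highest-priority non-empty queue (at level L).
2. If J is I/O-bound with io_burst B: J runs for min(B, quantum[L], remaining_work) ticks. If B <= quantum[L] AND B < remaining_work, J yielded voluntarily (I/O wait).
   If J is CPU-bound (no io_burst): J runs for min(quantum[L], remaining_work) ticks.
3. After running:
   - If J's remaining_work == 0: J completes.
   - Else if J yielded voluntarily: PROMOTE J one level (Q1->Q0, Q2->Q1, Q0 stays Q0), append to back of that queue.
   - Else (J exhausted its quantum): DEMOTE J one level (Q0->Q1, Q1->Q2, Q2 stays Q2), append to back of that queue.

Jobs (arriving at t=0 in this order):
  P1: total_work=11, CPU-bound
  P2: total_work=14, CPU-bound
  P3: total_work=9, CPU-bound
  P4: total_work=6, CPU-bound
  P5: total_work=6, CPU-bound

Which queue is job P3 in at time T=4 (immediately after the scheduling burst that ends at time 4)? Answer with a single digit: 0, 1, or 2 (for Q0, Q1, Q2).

Answer: 0

Derivation:
t=0-2: P1@Q0 runs 2, rem=9, quantum used, demote→Q1. Q0=[P2,P3,P4,P5] Q1=[P1] Q2=[]
t=2-4: P2@Q0 runs 2, rem=12, quantum used, demote→Q1. Q0=[P3,P4,P5] Q1=[P1,P2] Q2=[]
t=4-6: P3@Q0 runs 2, rem=7, quantum used, demote→Q1. Q0=[P4,P5] Q1=[P1,P2,P3] Q2=[]
t=6-8: P4@Q0 runs 2, rem=4, quantum used, demote→Q1. Q0=[P5] Q1=[P1,P2,P3,P4] Q2=[]
t=8-10: P5@Q0 runs 2, rem=4, quantum used, demote→Q1. Q0=[] Q1=[P1,P2,P3,P4,P5] Q2=[]
t=10-16: P1@Q1 runs 6, rem=3, quantum used, demote→Q2. Q0=[] Q1=[P2,P3,P4,P5] Q2=[P1]
t=16-22: P2@Q1 runs 6, rem=6, quantum used, demote→Q2. Q0=[] Q1=[P3,P4,P5] Q2=[P1,P2]
t=22-28: P3@Q1 runs 6, rem=1, quantum used, demote→Q2. Q0=[] Q1=[P4,P5] Q2=[P1,P2,P3]
t=28-32: P4@Q1 runs 4, rem=0, completes. Q0=[] Q1=[P5] Q2=[P1,P2,P3]
t=32-36: P5@Q1 runs 4, rem=0, completes. Q0=[] Q1=[] Q2=[P1,P2,P3]
t=36-39: P1@Q2 runs 3, rem=0, completes. Q0=[] Q1=[] Q2=[P2,P3]
t=39-45: P2@Q2 runs 6, rem=0, completes. Q0=[] Q1=[] Q2=[P3]
t=45-46: P3@Q2 runs 1, rem=0, completes. Q0=[] Q1=[] Q2=[]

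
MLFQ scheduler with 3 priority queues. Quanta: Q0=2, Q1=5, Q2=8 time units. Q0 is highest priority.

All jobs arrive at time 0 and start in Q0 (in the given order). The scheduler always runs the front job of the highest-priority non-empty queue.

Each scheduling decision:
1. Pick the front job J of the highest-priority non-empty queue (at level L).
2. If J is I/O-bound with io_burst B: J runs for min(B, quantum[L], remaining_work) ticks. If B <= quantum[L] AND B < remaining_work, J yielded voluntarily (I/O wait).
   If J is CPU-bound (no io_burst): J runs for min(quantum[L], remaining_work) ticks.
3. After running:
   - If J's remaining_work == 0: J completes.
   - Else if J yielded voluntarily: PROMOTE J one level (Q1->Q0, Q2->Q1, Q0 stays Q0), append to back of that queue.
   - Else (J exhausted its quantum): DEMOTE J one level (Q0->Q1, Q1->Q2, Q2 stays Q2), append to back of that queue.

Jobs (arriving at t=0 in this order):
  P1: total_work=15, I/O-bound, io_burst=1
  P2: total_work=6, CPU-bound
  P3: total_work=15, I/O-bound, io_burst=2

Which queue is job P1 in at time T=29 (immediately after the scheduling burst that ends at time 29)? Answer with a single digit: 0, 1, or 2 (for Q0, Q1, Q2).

Answer: 0

Derivation:
t=0-1: P1@Q0 runs 1, rem=14, I/O yield, promote→Q0. Q0=[P2,P3,P1] Q1=[] Q2=[]
t=1-3: P2@Q0 runs 2, rem=4, quantum used, demote→Q1. Q0=[P3,P1] Q1=[P2] Q2=[]
t=3-5: P3@Q0 runs 2, rem=13, I/O yield, promote→Q0. Q0=[P1,P3] Q1=[P2] Q2=[]
t=5-6: P1@Q0 runs 1, rem=13, I/O yield, promote→Q0. Q0=[P3,P1] Q1=[P2] Q2=[]
t=6-8: P3@Q0 runs 2, rem=11, I/O yield, promote→Q0. Q0=[P1,P3] Q1=[P2] Q2=[]
t=8-9: P1@Q0 runs 1, rem=12, I/O yield, promote→Q0. Q0=[P3,P1] Q1=[P2] Q2=[]
t=9-11: P3@Q0 runs 2, rem=9, I/O yield, promote→Q0. Q0=[P1,P3] Q1=[P2] Q2=[]
t=11-12: P1@Q0 runs 1, rem=11, I/O yield, promote→Q0. Q0=[P3,P1] Q1=[P2] Q2=[]
t=12-14: P3@Q0 runs 2, rem=7, I/O yield, promote→Q0. Q0=[P1,P3] Q1=[P2] Q2=[]
t=14-15: P1@Q0 runs 1, rem=10, I/O yield, promote→Q0. Q0=[P3,P1] Q1=[P2] Q2=[]
t=15-17: P3@Q0 runs 2, rem=5, I/O yield, promote→Q0. Q0=[P1,P3] Q1=[P2] Q2=[]
t=17-18: P1@Q0 runs 1, rem=9, I/O yield, promote→Q0. Q0=[P3,P1] Q1=[P2] Q2=[]
t=18-20: P3@Q0 runs 2, rem=3, I/O yield, promote→Q0. Q0=[P1,P3] Q1=[P2] Q2=[]
t=20-21: P1@Q0 runs 1, rem=8, I/O yield, promote→Q0. Q0=[P3,P1] Q1=[P2] Q2=[]
t=21-23: P3@Q0 runs 2, rem=1, I/O yield, promote→Q0. Q0=[P1,P3] Q1=[P2] Q2=[]
t=23-24: P1@Q0 runs 1, rem=7, I/O yield, promote→Q0. Q0=[P3,P1] Q1=[P2] Q2=[]
t=24-25: P3@Q0 runs 1, rem=0, completes. Q0=[P1] Q1=[P2] Q2=[]
t=25-26: P1@Q0 runs 1, rem=6, I/O yield, promote→Q0. Q0=[P1] Q1=[P2] Q2=[]
t=26-27: P1@Q0 runs 1, rem=5, I/O yield, promote→Q0. Q0=[P1] Q1=[P2] Q2=[]
t=27-28: P1@Q0 runs 1, rem=4, I/O yield, promote→Q0. Q0=[P1] Q1=[P2] Q2=[]
t=28-29: P1@Q0 runs 1, rem=3, I/O yield, promote→Q0. Q0=[P1] Q1=[P2] Q2=[]
t=29-30: P1@Q0 runs 1, rem=2, I/O yield, promote→Q0. Q0=[P1] Q1=[P2] Q2=[]
t=30-31: P1@Q0 runs 1, rem=1, I/O yield, promote→Q0. Q0=[P1] Q1=[P2] Q2=[]
t=31-32: P1@Q0 runs 1, rem=0, completes. Q0=[] Q1=[P2] Q2=[]
t=32-36: P2@Q1 runs 4, rem=0, completes. Q0=[] Q1=[] Q2=[]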